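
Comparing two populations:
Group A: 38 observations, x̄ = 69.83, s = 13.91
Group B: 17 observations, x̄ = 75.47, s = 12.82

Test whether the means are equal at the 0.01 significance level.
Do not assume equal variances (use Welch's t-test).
Welch's two-sample t-test:
H₀: μ₁ = μ₂
H₁: μ₁ ≠ μ₂
s₁²/n₁ = 13.91²/38 = 5.0918,  s₂²/n₂ = 12.82²/17 = 9.6678
SE = √(s₁²/n₁ + s₂²/n₂) = √(5.0918 + 9.6678) = 3.8418
df (Welch-Satterthwaite) = (s₁²/n₁ + s₂²/n₂)² / [(s₁²/n₁)²/(n₁-1) + (s₂²/n₂)²/(n₂-1)] ≈ 33.30
t = (x̄₁ - x̄₂) / SE = (69.83 - 75.47) / 3.8418 = -5.64 / 3.8418 = -1.468
p-value = 0.1515

Since p-value > α = 0.01, we fail to reject H₀.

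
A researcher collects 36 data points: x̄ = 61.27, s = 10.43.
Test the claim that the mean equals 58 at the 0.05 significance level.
One-sample t-test:
H₀: μ = 58
H₁: μ ≠ 58
df = n - 1 = 35
t = (x̄ - μ₀) / (s/√n) = (61.27 - 58) / (10.43/√36) = 1.881
p-value = 0.0683

Since p-value > α = 0.05, we fail to reject H₀.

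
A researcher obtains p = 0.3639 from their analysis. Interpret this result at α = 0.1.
Since p = 0.3639 > α = 0.1, fail to reject H₀.
There is insufficient evidence to reject the null hypothesis; the result is not statistically significant at the 0.1 level.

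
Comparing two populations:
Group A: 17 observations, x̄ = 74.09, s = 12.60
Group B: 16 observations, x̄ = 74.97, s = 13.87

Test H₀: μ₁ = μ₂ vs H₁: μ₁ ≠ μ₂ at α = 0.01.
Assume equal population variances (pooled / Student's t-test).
Student's two-sample t-test (equal variances):
H₀: μ₁ = μ₂
H₁: μ₁ ≠ μ₂
df = n₁ + n₂ - 2 = 31
Pooled variance s_p² = [(n₁-1)s₁² + (n₂-1)s₂²] / (n₁ + n₂ - 2) = [(16)(12.60²) + (15)(13.87²)] / 31 = 175.0262
SE = √(s_p²(1/n₁ + 1/n₂)) = √(175.0262 × (1/17 + 1/16)) = 4.6081
t = (x̄₁ - x̄₂) / SE = (74.09 - 74.97) / 4.6081 = -0.88 / 4.6081 = -0.191
p-value = 0.8498

Since p-value > α = 0.01, we fail to reject H₀.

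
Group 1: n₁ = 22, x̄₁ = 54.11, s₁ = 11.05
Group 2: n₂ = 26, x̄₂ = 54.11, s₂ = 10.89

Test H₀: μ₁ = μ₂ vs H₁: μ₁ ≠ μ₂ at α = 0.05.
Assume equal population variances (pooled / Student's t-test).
Student's two-sample t-test (equal variances):
H₀: μ₁ = μ₂
H₁: μ₁ ≠ μ₂
df = n₁ + n₂ - 2 = 46
Pooled variance s_p² = [(n₁-1)s₁² + (n₂-1)s₂²] / (n₁ + n₂ - 2) = [(21)(11.05²) + (25)(10.89²)] / 46 = 120.1947
SE = √(s_p²(1/n₁ + 1/n₂)) = √(120.1947 × (1/22 + 1/26)) = 3.1759
t = (x̄₁ - x̄₂) / SE = (54.11 - 54.11) / 3.1759 = 0.00 / 3.1759 = 0.000
p-value = 1.0000

Since p-value > α = 0.05, we fail to reject H₀.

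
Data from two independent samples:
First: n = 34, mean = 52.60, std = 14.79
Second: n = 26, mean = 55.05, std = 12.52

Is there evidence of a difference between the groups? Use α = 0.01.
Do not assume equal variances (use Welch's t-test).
Welch's two-sample t-test:
H₀: μ₁ = μ₂
H₁: μ₁ ≠ μ₂
s₁²/n₁ = 14.79²/34 = 6.4336,  s₂²/n₂ = 12.52²/26 = 6.0289
SE = √(s₁²/n₁ + s₂²/n₂) = √(6.4336 + 6.0289) = 3.5302
df (Welch-Satterthwaite) = (s₁²/n₁ + s₂²/n₂)² / [(s₁²/n₁)²/(n₁-1) + (s₂²/n₂)²/(n₂-1)] ≈ 57.35
t = (x̄₁ - x̄₂) / SE = (52.60 - 55.05) / 3.5302 = -2.45 / 3.5302 = -0.694
p-value = 0.4905

Since p-value > α = 0.01, we fail to reject H₀.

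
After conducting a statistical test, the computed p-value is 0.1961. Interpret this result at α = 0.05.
Since p = 0.1961 > α = 0.05, fail to reject H₀.
There is insufficient evidence to reject the null hypothesis; the result is not statistically significant at the 0.05 level.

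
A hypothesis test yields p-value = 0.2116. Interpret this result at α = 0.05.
Since p = 0.2116 > α = 0.05, fail to reject H₀.
There is insufficient evidence to reject the null hypothesis; the result is not statistically significant at the 0.05 level.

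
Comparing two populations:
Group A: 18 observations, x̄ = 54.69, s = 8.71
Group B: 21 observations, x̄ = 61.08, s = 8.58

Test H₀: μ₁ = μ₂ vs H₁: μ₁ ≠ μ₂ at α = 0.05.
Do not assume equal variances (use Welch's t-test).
Welch's two-sample t-test:
H₀: μ₁ = μ₂
H₁: μ₁ ≠ μ₂
s₁²/n₁ = 8.71²/18 = 4.2147,  s₂²/n₂ = 8.58²/21 = 3.5055
SE = √(s₁²/n₁ + s₂²/n₂) = √(4.2147 + 3.5055) = 2.7785
df (Welch-Satterthwaite) = (s₁²/n₁ + s₂²/n₂)² / [(s₁²/n₁)²/(n₁-1) + (s₂²/n₂)²/(n₂-1)] ≈ 35.92
t = (x̄₁ - x̄₂) / SE = (54.69 - 61.08) / 2.7785 = -6.39 / 2.7785 = -2.300
p-value = 0.0274

Since p-value < α = 0.05, we reject H₀.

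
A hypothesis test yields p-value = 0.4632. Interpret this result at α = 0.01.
Since p = 0.4632 > α = 0.01, fail to reject H₀.
There is insufficient evidence to reject the null hypothesis; the result is not statistically significant at the 0.01 level.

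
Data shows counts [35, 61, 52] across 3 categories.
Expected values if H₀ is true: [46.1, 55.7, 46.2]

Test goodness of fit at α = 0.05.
Chi-square goodness of fit test:
H₀: observed counts match expected distribution
H₁: observed counts differ from expected distribution
df = k - 1 = 2
χ² = Σ(O - E)²/E
   = (35 - 46.1)²/46.1 + (61 - 55.7)²/55.7 + (52 - 46.2)²/46.2
   = 2.673 + 0.504 + 0.728
   = 3.91
p-value = 0.1419

Since p-value > α = 0.05, we fail to reject H₀.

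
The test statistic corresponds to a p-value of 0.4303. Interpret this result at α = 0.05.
Since p = 0.4303 > α = 0.05, fail to reject H₀.
There is insufficient evidence to reject the null hypothesis; the result is not statistically significant at the 0.05 level.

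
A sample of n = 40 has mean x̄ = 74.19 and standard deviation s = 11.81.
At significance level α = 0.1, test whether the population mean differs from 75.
One-sample t-test:
H₀: μ = 75
H₁: μ ≠ 75
df = n - 1 = 39
t = (x̄ - μ₀) / (s/√n) = (74.19 - 75) / (11.81/√40) = -0.434
p-value = 0.6668

Since p-value > α = 0.1, we fail to reject H₀.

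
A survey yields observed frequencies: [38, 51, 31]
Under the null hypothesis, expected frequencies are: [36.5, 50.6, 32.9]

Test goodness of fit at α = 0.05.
Chi-square goodness of fit test:
H₀: observed counts match expected distribution
H₁: observed counts differ from expected distribution
df = k - 1 = 2
χ² = Σ(O - E)²/E
   = (38 - 36.5)²/36.5 + (51 - 50.6)²/50.6 + (31 - 32.9)²/32.9
   = 0.062 + 0.003 + 0.110
   = 0.17
p-value = 0.9164

Since p-value > α = 0.05, we fail to reject H₀.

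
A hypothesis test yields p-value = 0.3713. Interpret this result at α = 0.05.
Since p = 0.3713 > α = 0.05, fail to reject H₀.
There is insufficient evidence to reject the null hypothesis; the result is not statistically significant at the 0.05 level.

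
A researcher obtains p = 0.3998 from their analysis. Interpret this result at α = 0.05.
Since p = 0.3998 > α = 0.05, fail to reject H₀.
There is insufficient evidence to reject the null hypothesis; the result is not statistically significant at the 0.05 level.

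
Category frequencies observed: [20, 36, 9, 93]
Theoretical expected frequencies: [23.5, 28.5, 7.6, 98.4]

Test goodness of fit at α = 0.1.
Chi-square goodness of fit test:
H₀: observed counts match expected distribution
H₁: observed counts differ from expected distribution
df = k - 1 = 3
χ² = Σ(O - E)²/E
   = (20 - 23.5)²/23.5 + (36 - 28.5)²/28.5 + (9 - 7.6)²/7.6 + (93 - 98.4)²/98.4
   = 0.521 + 1.974 + 0.258 + 0.296
   = 3.05
p-value = 0.3841

Since p-value > α = 0.1, we fail to reject H₀.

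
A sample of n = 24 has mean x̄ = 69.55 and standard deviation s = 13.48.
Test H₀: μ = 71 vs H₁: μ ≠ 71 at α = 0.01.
One-sample t-test:
H₀: μ = 71
H₁: μ ≠ 71
df = n - 1 = 23
t = (x̄ - μ₀) / (s/√n) = (69.55 - 71) / (13.48/√24) = -0.527
p-value = 0.6033

Since p-value > α = 0.01, we fail to reject H₀.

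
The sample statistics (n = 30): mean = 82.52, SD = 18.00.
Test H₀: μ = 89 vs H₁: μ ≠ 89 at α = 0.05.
One-sample t-test:
H₀: μ = 89
H₁: μ ≠ 89
df = n - 1 = 29
t = (x̄ - μ₀) / (s/√n) = (82.52 - 89) / (18.00/√30) = -1.972
p-value = 0.0582

Since p-value > α = 0.05, we fail to reject H₀.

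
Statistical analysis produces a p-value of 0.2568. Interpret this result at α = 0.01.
Since p = 0.2568 > α = 0.01, fail to reject H₀.
There is insufficient evidence to reject the null hypothesis; the result is not statistically significant at the 0.01 level.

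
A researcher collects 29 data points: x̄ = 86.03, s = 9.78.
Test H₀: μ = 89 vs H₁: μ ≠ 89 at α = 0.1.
One-sample t-test:
H₀: μ = 89
H₁: μ ≠ 89
df = n - 1 = 28
t = (x̄ - μ₀) / (s/√n) = (86.03 - 89) / (9.78/√29) = -1.635
p-value = 0.1132

Since p-value > α = 0.1, we fail to reject H₀.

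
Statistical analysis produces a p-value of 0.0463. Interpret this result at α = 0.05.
Since p = 0.0463 < α = 0.05, reject H₀.
There is sufficient evidence to reject the null hypothesis; the result is statistically significant at the 0.05 level.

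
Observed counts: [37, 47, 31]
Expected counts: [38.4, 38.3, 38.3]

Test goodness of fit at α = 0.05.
Chi-square goodness of fit test:
H₀: observed counts match expected distribution
H₁: observed counts differ from expected distribution
df = k - 1 = 2
χ² = Σ(O - E)²/E
   = (37 - 38.4)²/38.4 + (47 - 38.3)²/38.3 + (31 - 38.3)²/38.3
   = 0.051 + 1.976 + 1.391
   = 3.42
p-value = 0.1810

Since p-value > α = 0.05, we fail to reject H₀.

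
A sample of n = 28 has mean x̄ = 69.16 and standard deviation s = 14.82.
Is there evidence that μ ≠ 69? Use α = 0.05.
One-sample t-test:
H₀: μ = 69
H₁: μ ≠ 69
df = n - 1 = 27
t = (x̄ - μ₀) / (s/√n) = (69.16 - 69) / (14.82/√28) = 0.057
p-value = 0.9549

Since p-value > α = 0.05, we fail to reject H₀.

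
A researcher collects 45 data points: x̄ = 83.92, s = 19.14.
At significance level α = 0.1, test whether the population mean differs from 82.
One-sample t-test:
H₀: μ = 82
H₁: μ ≠ 82
df = n - 1 = 44
t = (x̄ - μ₀) / (s/√n) = (83.92 - 82) / (19.14/√45) = 0.673
p-value = 0.5045

Since p-value > α = 0.1, we fail to reject H₀.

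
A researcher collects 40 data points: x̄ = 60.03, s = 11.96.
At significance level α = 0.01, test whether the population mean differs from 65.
One-sample t-test:
H₀: μ = 65
H₁: μ ≠ 65
df = n - 1 = 39
t = (x̄ - μ₀) / (s/√n) = (60.03 - 65) / (11.96/√40) = -2.628
p-value = 0.0122

Since p-value > α = 0.01, we fail to reject H₀.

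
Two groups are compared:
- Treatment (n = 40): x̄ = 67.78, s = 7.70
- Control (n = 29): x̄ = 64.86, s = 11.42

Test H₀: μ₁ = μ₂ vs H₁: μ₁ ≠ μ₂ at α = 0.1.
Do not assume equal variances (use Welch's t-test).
Welch's two-sample t-test:
H₀: μ₁ = μ₂
H₁: μ₁ ≠ μ₂
s₁²/n₁ = 7.70²/40 = 1.4823,  s₂²/n₂ = 11.42²/29 = 4.4971
SE = √(s₁²/n₁ + s₂²/n₂) = √(1.4823 + 4.4971) = 2.4453
df (Welch-Satterthwaite) = (s₁²/n₁ + s₂²/n₂)² / [(s₁²/n₁)²/(n₁-1) + (s₂²/n₂)²/(n₂-1)] ≈ 45.92
t = (x̄₁ - x̄₂) / SE = (67.78 - 64.86) / 2.4453 = 2.92 / 2.4453 = 1.194
p-value = 0.2386

Since p-value > α = 0.1, we fail to reject H₀.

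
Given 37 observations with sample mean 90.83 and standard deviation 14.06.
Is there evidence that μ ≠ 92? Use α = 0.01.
One-sample t-test:
H₀: μ = 92
H₁: μ ≠ 92
df = n - 1 = 36
t = (x̄ - μ₀) / (s/√n) = (90.83 - 92) / (14.06/√37) = -0.506
p-value = 0.6158

Since p-value > α = 0.01, we fail to reject H₀.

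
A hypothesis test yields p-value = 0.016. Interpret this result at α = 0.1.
Since p = 0.016 < α = 0.1, reject H₀.
There is sufficient evidence to reject the null hypothesis; the result is statistically significant at the 0.1 level.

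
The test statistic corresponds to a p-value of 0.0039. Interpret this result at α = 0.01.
Since p = 0.0039 < α = 0.01, reject H₀.
There is sufficient evidence to reject the null hypothesis; the result is statistically significant at the 0.01 level.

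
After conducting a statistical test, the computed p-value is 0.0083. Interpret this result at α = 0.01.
Since p = 0.0083 < α = 0.01, reject H₀.
There is sufficient evidence to reject the null hypothesis; the result is statistically significant at the 0.01 level.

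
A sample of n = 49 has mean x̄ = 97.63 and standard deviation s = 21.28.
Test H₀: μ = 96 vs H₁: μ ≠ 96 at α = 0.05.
One-sample t-test:
H₀: μ = 96
H₁: μ ≠ 96
df = n - 1 = 48
t = (x̄ - μ₀) / (s/√n) = (97.63 - 96) / (21.28/√49) = 0.536
p-value = 0.5943

Since p-value > α = 0.05, we fail to reject H₀.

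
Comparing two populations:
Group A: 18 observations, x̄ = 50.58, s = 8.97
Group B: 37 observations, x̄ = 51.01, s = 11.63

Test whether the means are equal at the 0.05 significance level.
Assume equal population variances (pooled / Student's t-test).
Student's two-sample t-test (equal variances):
H₀: μ₁ = μ₂
H₁: μ₁ ≠ μ₂
df = n₁ + n₂ - 2 = 53
Pooled variance s_p² = [(n₁-1)s₁² + (n₂-1)s₂²] / (n₁ + n₂ - 2) = [(17)(8.97²) + (36)(11.63²)] / 53 = 117.6808
SE = √(s_p²(1/n₁ + 1/n₂)) = √(117.6808 × (1/18 + 1/37)) = 3.1174
t = (x̄₁ - x̄₂) / SE = (50.58 - 51.01) / 3.1174 = -0.43 / 3.1174 = -0.138
p-value = 0.8908

Since p-value > α = 0.05, we fail to reject H₀.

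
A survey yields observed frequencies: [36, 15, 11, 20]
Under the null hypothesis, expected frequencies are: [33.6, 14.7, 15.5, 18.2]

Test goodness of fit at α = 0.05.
Chi-square goodness of fit test:
H₀: observed counts match expected distribution
H₁: observed counts differ from expected distribution
df = k - 1 = 3
χ² = Σ(O - E)²/E
   = (36 - 33.6)²/33.6 + (15 - 14.7)²/14.7 + (11 - 15.5)²/15.5 + (20 - 18.2)²/18.2
   = 0.171 + 0.006 + 1.306 + 0.178
   = 1.66
p-value = 0.6454

Since p-value > α = 0.05, we fail to reject H₀.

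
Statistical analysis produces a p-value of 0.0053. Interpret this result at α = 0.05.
Since p = 0.0053 < α = 0.05, reject H₀.
There is sufficient evidence to reject the null hypothesis; the result is statistically significant at the 0.05 level.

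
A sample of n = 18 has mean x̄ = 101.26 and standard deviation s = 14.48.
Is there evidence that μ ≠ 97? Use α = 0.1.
One-sample t-test:
H₀: μ = 97
H₁: μ ≠ 97
df = n - 1 = 17
t = (x̄ - μ₀) / (s/√n) = (101.26 - 97) / (14.48/√18) = 1.248
p-value = 0.2289

Since p-value > α = 0.1, we fail to reject H₀.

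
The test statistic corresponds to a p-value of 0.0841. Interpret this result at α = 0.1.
Since p = 0.0841 < α = 0.1, reject H₀.
There is sufficient evidence to reject the null hypothesis; the result is statistically significant at the 0.1 level.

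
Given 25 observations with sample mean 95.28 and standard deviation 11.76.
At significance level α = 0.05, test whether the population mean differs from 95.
One-sample t-test:
H₀: μ = 95
H₁: μ ≠ 95
df = n - 1 = 24
t = (x̄ - μ₀) / (s/√n) = (95.28 - 95) / (11.76/√25) = 0.119
p-value = 0.9062

Since p-value > α = 0.05, we fail to reject H₀.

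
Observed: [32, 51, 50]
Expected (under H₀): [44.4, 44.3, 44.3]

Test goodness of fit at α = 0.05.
Chi-square goodness of fit test:
H₀: observed counts match expected distribution
H₁: observed counts differ from expected distribution
df = k - 1 = 2
χ² = Σ(O - E)²/E
   = (32 - 44.4)²/44.4 + (51 - 44.3)²/44.3 + (50 - 44.3)²/44.3
   = 3.463 + 1.013 + 0.733
   = 5.21
p-value = 0.0739

Since p-value > α = 0.05, we fail to reject H₀.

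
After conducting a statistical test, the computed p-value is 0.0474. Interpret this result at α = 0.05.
Since p = 0.0474 < α = 0.05, reject H₀.
There is sufficient evidence to reject the null hypothesis; the result is statistically significant at the 0.05 level.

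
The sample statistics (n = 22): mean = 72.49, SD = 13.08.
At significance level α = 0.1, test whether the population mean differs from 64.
One-sample t-test:
H₀: μ = 64
H₁: μ ≠ 64
df = n - 1 = 21
t = (x̄ - μ₀) / (s/√n) = (72.49 - 64) / (13.08/√22) = 3.044
p-value = 0.0062

Since p-value < α = 0.1, we reject H₀.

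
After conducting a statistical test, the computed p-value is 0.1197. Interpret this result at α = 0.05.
Since p = 0.1197 > α = 0.05, fail to reject H₀.
There is insufficient evidence to reject the null hypothesis; the result is not statistically significant at the 0.05 level.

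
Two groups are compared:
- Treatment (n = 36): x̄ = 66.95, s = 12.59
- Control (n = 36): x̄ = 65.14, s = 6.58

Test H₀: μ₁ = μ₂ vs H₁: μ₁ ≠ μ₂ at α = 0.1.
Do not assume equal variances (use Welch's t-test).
Welch's two-sample t-test:
H₀: μ₁ = μ₂
H₁: μ₁ ≠ μ₂
s₁²/n₁ = 12.59²/36 = 4.4030,  s₂²/n₂ = 6.58²/36 = 1.2027
SE = √(s₁²/n₁ + s₂²/n₂) = √(4.4030 + 1.2027) = 2.3676
df (Welch-Satterthwaite) = (s₁²/n₁ + s₂²/n₂)² / [(s₁²/n₁)²/(n₁-1) + (s₂²/n₂)²/(n₂-1)] ≈ 52.79
t = (x̄₁ - x̄₂) / SE = (66.95 - 65.14) / 2.3676 = 1.81 / 2.3676 = 0.764
p-value = 0.4480

Since p-value > α = 0.1, we fail to reject H₀.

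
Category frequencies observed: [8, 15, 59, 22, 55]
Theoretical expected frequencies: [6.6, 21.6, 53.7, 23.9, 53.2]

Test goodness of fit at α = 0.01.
Chi-square goodness of fit test:
H₀: observed counts match expected distribution
H₁: observed counts differ from expected distribution
df = k - 1 = 4
χ² = Σ(O - E)²/E
   = (8 - 6.6)²/6.6 + (15 - 21.6)²/21.6 + (59 - 53.7)²/53.7 + (22 - 23.9)²/23.9 + (55 - 53.2)²/53.2
   = 0.297 + 2.017 + 0.523 + 0.151 + 0.061
   = 3.05
p-value = 0.5497

Since p-value > α = 0.01, we fail to reject H₀.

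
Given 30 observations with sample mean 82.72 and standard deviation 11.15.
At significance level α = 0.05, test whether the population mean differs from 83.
One-sample t-test:
H₀: μ = 83
H₁: μ ≠ 83
df = n - 1 = 29
t = (x̄ - μ₀) / (s/√n) = (82.72 - 83) / (11.15/√30) = -0.138
p-value = 0.8916

Since p-value > α = 0.05, we fail to reject H₀.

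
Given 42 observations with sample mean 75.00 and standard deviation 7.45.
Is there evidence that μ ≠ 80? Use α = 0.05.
One-sample t-test:
H₀: μ = 80
H₁: μ ≠ 80
df = n - 1 = 41
t = (x̄ - μ₀) / (s/√n) = (75.00 - 80) / (7.45/√42) = -4.349
p-value = 0.0001

Since p-value < α = 0.05, we reject H₀.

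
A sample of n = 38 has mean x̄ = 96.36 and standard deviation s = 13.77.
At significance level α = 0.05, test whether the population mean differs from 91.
One-sample t-test:
H₀: μ = 91
H₁: μ ≠ 91
df = n - 1 = 37
t = (x̄ - μ₀) / (s/√n) = (96.36 - 91) / (13.77/√38) = 2.400
p-value = 0.0216

Since p-value < α = 0.05, we reject H₀.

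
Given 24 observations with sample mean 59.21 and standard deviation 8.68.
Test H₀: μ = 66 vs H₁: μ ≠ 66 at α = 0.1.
One-sample t-test:
H₀: μ = 66
H₁: μ ≠ 66
df = n - 1 = 23
t = (x̄ - μ₀) / (s/√n) = (59.21 - 66) / (8.68/√24) = -3.832
p-value = 0.0009

Since p-value < α = 0.1, we reject H₀.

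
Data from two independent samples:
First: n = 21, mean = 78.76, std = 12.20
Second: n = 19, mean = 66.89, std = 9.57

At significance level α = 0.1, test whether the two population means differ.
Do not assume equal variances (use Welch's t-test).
Welch's two-sample t-test:
H₀: μ₁ = μ₂
H₁: μ₁ ≠ μ₂
s₁²/n₁ = 12.20²/21 = 7.0876,  s₂²/n₂ = 9.57²/19 = 4.8203
SE = √(s₁²/n₁ + s₂²/n₂) = √(7.0876 + 4.8203) = 3.4508
df (Welch-Satterthwaite) = (s₁²/n₁ + s₂²/n₂)² / [(s₁²/n₁)²/(n₁-1) + (s₂²/n₂)²/(n₂-1)] ≈ 37.29
t = (x̄₁ - x̄₂) / SE = (78.76 - 66.89) / 3.4508 = 11.87 / 3.4508 = 3.440
p-value = 0.0014

Since p-value < α = 0.1, we reject H₀.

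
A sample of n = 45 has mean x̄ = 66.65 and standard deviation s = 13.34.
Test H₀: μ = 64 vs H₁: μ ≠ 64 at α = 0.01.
One-sample t-test:
H₀: μ = 64
H₁: μ ≠ 64
df = n - 1 = 44
t = (x̄ - μ₀) / (s/√n) = (66.65 - 64) / (13.34/√45) = 1.333
p-value = 0.1895

Since p-value > α = 0.01, we fail to reject H₀.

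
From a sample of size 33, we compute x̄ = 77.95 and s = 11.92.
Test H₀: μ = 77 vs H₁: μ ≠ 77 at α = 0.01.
One-sample t-test:
H₀: μ = 77
H₁: μ ≠ 77
df = n - 1 = 32
t = (x̄ - μ₀) / (s/√n) = (77.95 - 77) / (11.92/√33) = 0.458
p-value = 0.6502

Since p-value > α = 0.01, we fail to reject H₀.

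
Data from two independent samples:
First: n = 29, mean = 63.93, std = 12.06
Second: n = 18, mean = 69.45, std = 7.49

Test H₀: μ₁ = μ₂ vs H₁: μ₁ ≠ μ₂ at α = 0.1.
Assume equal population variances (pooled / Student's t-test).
Student's two-sample t-test (equal variances):
H₀: μ₁ = μ₂
H₁: μ₁ ≠ μ₂
df = n₁ + n₂ - 2 = 45
Pooled variance s_p² = [(n₁-1)s₁² + (n₂-1)s₂²] / (n₁ + n₂ - 2) = [(28)(12.06²) + (17)(7.49²)] / 45 = 111.6916
SE = √(s_p²(1/n₁ + 1/n₂)) = √(111.6916 × (1/29 + 1/18)) = 3.1712
t = (x̄₁ - x̄₂) / SE = (63.93 - 69.45) / 3.1712 = -5.52 / 3.1712 = -1.741
p-value = 0.0886

Since p-value < α = 0.1, we reject H₀.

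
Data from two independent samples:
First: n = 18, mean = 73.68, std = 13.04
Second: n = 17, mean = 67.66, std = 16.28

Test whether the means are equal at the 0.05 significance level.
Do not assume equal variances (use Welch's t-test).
Welch's two-sample t-test:
H₀: μ₁ = μ₂
H₁: μ₁ ≠ μ₂
s₁²/n₁ = 13.04²/18 = 9.4468,  s₂²/n₂ = 16.28²/17 = 15.5905
SE = √(s₁²/n₁ + s₂²/n₂) = √(9.4468 + 15.5905) = 5.0037
df (Welch-Satterthwaite) = (s₁²/n₁ + s₂²/n₂)² / [(s₁²/n₁)²/(n₁-1) + (s₂²/n₂)²/(n₂-1)] ≈ 30.67
t = (x̄₁ - x̄₂) / SE = (73.68 - 67.66) / 5.0037 = 6.02 / 5.0037 = 1.203
p-value = 0.2381

Since p-value > α = 0.05, we fail to reject H₀.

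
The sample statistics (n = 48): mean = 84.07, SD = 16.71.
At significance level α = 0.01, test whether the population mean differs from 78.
One-sample t-test:
H₀: μ = 78
H₁: μ ≠ 78
df = n - 1 = 47
t = (x̄ - μ₀) / (s/√n) = (84.07 - 78) / (16.71/√48) = 2.517
p-value = 0.0153

Since p-value > α = 0.01, we fail to reject H₀.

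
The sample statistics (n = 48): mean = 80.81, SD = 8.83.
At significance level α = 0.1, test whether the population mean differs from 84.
One-sample t-test:
H₀: μ = 84
H₁: μ ≠ 84
df = n - 1 = 47
t = (x̄ - μ₀) / (s/√n) = (80.81 - 84) / (8.83/√48) = -2.503
p-value = 0.0159

Since p-value < α = 0.1, we reject H₀.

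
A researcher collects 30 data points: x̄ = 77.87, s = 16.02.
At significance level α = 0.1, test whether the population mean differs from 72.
One-sample t-test:
H₀: μ = 72
H₁: μ ≠ 72
df = n - 1 = 29
t = (x̄ - μ₀) / (s/√n) = (77.87 - 72) / (16.02/√30) = 2.007
p-value = 0.0542

Since p-value < α = 0.1, we reject H₀.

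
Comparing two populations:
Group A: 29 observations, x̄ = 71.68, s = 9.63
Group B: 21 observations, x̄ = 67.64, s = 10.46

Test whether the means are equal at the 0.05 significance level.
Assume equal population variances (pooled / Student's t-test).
Student's two-sample t-test (equal variances):
H₀: μ₁ = μ₂
H₁: μ₁ ≠ μ₂
df = n₁ + n₂ - 2 = 48
Pooled variance s_p² = [(n₁-1)s₁² + (n₂-1)s₂²] / (n₁ + n₂ - 2) = [(28)(9.63²) + (20)(10.46²)] / 48 = 99.6847
SE = √(s_p²(1/n₁ + 1/n₂)) = √(99.6847 × (1/29 + 1/21)) = 2.8608
t = (x̄₁ - x̄₂) / SE = (71.68 - 67.64) / 2.8608 = 4.04 / 2.8608 = 1.412
p-value = 0.1643

Since p-value > α = 0.05, we fail to reject H₀.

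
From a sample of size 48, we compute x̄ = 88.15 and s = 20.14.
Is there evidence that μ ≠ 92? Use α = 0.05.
One-sample t-test:
H₀: μ = 92
H₁: μ ≠ 92
df = n - 1 = 47
t = (x̄ - μ₀) / (s/√n) = (88.15 - 92) / (20.14/√48) = -1.324
p-value = 0.1918

Since p-value > α = 0.05, we fail to reject H₀.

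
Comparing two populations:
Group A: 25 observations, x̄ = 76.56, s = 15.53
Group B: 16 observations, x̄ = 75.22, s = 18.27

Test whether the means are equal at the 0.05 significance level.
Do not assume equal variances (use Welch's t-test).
Welch's two-sample t-test:
H₀: μ₁ = μ₂
H₁: μ₁ ≠ μ₂
s₁²/n₁ = 15.53²/25 = 9.6472,  s₂²/n₂ = 18.27²/16 = 20.8621
SE = √(s₁²/n₁ + s₂²/n₂) = √(9.6472 + 20.8621) = 5.5235
df (Welch-Satterthwaite) = (s₁²/n₁ + s₂²/n₂)² / [(s₁²/n₁)²/(n₁-1) + (s₂²/n₂)²/(n₂-1)] ≈ 28.30
t = (x̄₁ - x̄₂) / SE = (76.56 - 75.22) / 5.5235 = 1.34 / 5.5235 = 0.243
p-value = 0.8101

Since p-value > α = 0.05, we fail to reject H₀.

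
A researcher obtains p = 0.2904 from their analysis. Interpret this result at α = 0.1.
Since p = 0.2904 > α = 0.1, fail to reject H₀.
There is insufficient evidence to reject the null hypothesis; the result is not statistically significant at the 0.1 level.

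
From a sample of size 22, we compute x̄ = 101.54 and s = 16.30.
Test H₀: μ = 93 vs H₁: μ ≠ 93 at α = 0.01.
One-sample t-test:
H₀: μ = 93
H₁: μ ≠ 93
df = n - 1 = 21
t = (x̄ - μ₀) / (s/√n) = (101.54 - 93) / (16.30/√22) = 2.457
p-value = 0.0228

Since p-value > α = 0.01, we fail to reject H₀.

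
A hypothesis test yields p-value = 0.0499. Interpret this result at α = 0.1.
Since p = 0.0499 < α = 0.1, reject H₀.
There is sufficient evidence to reject the null hypothesis; the result is statistically significant at the 0.1 level.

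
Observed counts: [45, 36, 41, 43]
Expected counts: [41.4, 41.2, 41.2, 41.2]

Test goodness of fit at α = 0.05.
Chi-square goodness of fit test:
H₀: observed counts match expected distribution
H₁: observed counts differ from expected distribution
df = k - 1 = 3
χ² = Σ(O - E)²/E
   = (45 - 41.4)²/41.4 + (36 - 41.2)²/41.2 + (41 - 41.2)²/41.2 + (43 - 41.2)²/41.2
   = 0.313 + 0.656 + 0.001 + 0.079
   = 1.05
p-value = 0.7894

Since p-value > α = 0.05, we fail to reject H₀.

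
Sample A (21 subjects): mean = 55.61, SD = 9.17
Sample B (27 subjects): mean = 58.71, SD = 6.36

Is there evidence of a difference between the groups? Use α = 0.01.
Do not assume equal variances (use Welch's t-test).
Welch's two-sample t-test:
H₀: μ₁ = μ₂
H₁: μ₁ ≠ μ₂
s₁²/n₁ = 9.17²/21 = 4.0042,  s₂²/n₂ = 6.36²/27 = 1.4981
SE = √(s₁²/n₁ + s₂²/n₂) = √(4.0042 + 1.4981) = 2.3457
df (Welch-Satterthwaite) = (s₁²/n₁ + s₂²/n₂)² / [(s₁²/n₁)²/(n₁-1) + (s₂²/n₂)²/(n₂-1)] ≈ 34.09
t = (x̄₁ - x̄₂) / SE = (55.61 - 58.71) / 2.3457 = -3.10 / 2.3457 = -1.322
p-value = 0.1951

Since p-value > α = 0.01, we fail to reject H₀.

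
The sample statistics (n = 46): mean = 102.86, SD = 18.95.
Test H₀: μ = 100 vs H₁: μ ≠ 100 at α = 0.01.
One-sample t-test:
H₀: μ = 100
H₁: μ ≠ 100
df = n - 1 = 45
t = (x̄ - μ₀) / (s/√n) = (102.86 - 100) / (18.95/√46) = 1.024
p-value = 0.3115

Since p-value > α = 0.01, we fail to reject H₀.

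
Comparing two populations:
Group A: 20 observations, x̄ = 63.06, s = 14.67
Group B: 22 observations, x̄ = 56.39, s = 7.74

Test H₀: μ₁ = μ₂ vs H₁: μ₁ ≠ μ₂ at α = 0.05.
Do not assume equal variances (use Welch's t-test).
Welch's two-sample t-test:
H₀: μ₁ = μ₂
H₁: μ₁ ≠ μ₂
s₁²/n₁ = 14.67²/20 = 10.7604,  s₂²/n₂ = 7.74²/22 = 2.7231
SE = √(s₁²/n₁ + s₂²/n₂) = √(10.7604 + 2.7231) = 3.6720
df (Welch-Satterthwaite) = (s₁²/n₁ + s₂²/n₂)² / [(s₁²/n₁)²/(n₁-1) + (s₂²/n₂)²/(n₂-1)] ≈ 28.20
t = (x̄₁ - x̄₂) / SE = (63.06 - 56.39) / 3.6720 = 6.67 / 3.6720 = 1.816
p-value = 0.0799

Since p-value > α = 0.05, we fail to reject H₀.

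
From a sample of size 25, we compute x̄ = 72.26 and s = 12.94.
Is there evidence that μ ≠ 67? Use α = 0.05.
One-sample t-test:
H₀: μ = 67
H₁: μ ≠ 67
df = n - 1 = 24
t = (x̄ - μ₀) / (s/√n) = (72.26 - 67) / (12.94/√25) = 2.032
p-value = 0.0533

Since p-value > α = 0.05, we fail to reject H₀.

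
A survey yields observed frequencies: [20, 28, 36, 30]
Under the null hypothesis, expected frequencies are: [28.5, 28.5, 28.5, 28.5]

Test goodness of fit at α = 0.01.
Chi-square goodness of fit test:
H₀: observed counts match expected distribution
H₁: observed counts differ from expected distribution
df = k - 1 = 3
χ² = Σ(O - E)²/E
   = (20 - 28.5)²/28.5 + (28 - 28.5)²/28.5 + (36 - 28.5)²/28.5 + (30 - 28.5)²/28.5
   = 2.535 + 0.009 + 1.974 + 0.079
   = 4.60
p-value = 0.2038

Since p-value > α = 0.01, we fail to reject H₀.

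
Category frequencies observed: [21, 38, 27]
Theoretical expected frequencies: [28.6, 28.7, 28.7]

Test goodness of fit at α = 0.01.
Chi-square goodness of fit test:
H₀: observed counts match expected distribution
H₁: observed counts differ from expected distribution
df = k - 1 = 2
χ² = Σ(O - E)²/E
   = (21 - 28.6)²/28.6 + (38 - 28.7)²/28.7 + (27 - 28.7)²/28.7
   = 2.020 + 3.014 + 0.101
   = 5.13
p-value = 0.0768

Since p-value > α = 0.01, we fail to reject H₀.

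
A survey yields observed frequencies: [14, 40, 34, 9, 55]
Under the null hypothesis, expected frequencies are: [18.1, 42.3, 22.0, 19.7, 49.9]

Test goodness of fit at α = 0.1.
Chi-square goodness of fit test:
H₀: observed counts match expected distribution
H₁: observed counts differ from expected distribution
df = k - 1 = 4
χ² = Σ(O - E)²/E
   = (14 - 18.1)²/18.1 + (40 - 42.3)²/42.3 + (34 - 22.0)²/22.0 + (9 - 19.7)²/19.7 + (55 - 49.9)²/49.9
   = 0.929 + 0.125 + 6.545 + 5.812 + 0.521
   = 13.93
p-value = 0.0075

Since p-value < α = 0.1, we reject H₀.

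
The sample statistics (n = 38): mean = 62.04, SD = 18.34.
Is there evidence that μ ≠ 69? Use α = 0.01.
One-sample t-test:
H₀: μ = 69
H₁: μ ≠ 69
df = n - 1 = 37
t = (x̄ - μ₀) / (s/√n) = (62.04 - 69) / (18.34/√38) = -2.339
p-value = 0.0248

Since p-value > α = 0.01, we fail to reject H₀.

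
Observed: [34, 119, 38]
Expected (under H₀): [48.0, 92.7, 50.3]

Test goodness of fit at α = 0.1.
Chi-square goodness of fit test:
H₀: observed counts match expected distribution
H₁: observed counts differ from expected distribution
df = k - 1 = 2
χ² = Σ(O - E)²/E
   = (34 - 48.0)²/48.0 + (119 - 92.7)²/92.7 + (38 - 50.3)²/50.3
   = 4.083 + 7.462 + 3.008
   = 14.55
p-value = 0.0007

Since p-value < α = 0.1, we reject H₀.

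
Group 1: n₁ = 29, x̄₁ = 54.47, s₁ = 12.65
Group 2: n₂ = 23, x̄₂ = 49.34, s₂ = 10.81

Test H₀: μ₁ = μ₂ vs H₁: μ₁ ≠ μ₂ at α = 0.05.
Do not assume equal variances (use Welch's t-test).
Welch's two-sample t-test:
H₀: μ₁ = μ₂
H₁: μ₁ ≠ μ₂
s₁²/n₁ = 12.65²/29 = 5.5180,  s₂²/n₂ = 10.81²/23 = 5.0807
SE = √(s₁²/n₁ + s₂²/n₂) = √(5.5180 + 5.0807) = 3.2556
df (Welch-Satterthwaite) = (s₁²/n₁ + s₂²/n₂)² / [(s₁²/n₁)²/(n₁-1) + (s₂²/n₂)²/(n₂-1)] ≈ 49.69
t = (x̄₁ - x̄₂) / SE = (54.47 - 49.34) / 3.2556 = 5.13 / 3.2556 = 1.576
p-value = 0.1214

Since p-value > α = 0.05, we fail to reject H₀.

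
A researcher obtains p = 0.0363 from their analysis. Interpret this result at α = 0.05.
Since p = 0.0363 < α = 0.05, reject H₀.
There is sufficient evidence to reject the null hypothesis; the result is statistically significant at the 0.05 level.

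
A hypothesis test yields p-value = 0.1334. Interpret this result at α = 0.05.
Since p = 0.1334 > α = 0.05, fail to reject H₀.
There is insufficient evidence to reject the null hypothesis; the result is not statistically significant at the 0.05 level.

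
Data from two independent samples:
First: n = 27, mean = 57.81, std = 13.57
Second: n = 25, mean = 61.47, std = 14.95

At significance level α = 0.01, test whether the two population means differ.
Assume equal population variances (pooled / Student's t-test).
Student's two-sample t-test (equal variances):
H₀: μ₁ = μ₂
H₁: μ₁ ≠ μ₂
df = n₁ + n₂ - 2 = 50
Pooled variance s_p² = [(n₁-1)s₁² + (n₂-1)s₂²] / (n₁ + n₂ - 2) = [(26)(13.57²) + (24)(14.95²)] / 50 = 203.0365
SE = √(s_p²(1/n₁ + 1/n₂)) = √(203.0365 × (1/27 + 1/25)) = 3.9549
t = (x̄₁ - x̄₂) / SE = (57.81 - 61.47) / 3.9549 = -3.66 / 3.9549 = -0.925
p-value = 0.3592

Since p-value > α = 0.01, we fail to reject H₀.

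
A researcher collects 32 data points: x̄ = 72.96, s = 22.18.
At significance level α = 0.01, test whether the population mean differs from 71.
One-sample t-test:
H₀: μ = 71
H₁: μ ≠ 71
df = n - 1 = 31
t = (x̄ - μ₀) / (s/√n) = (72.96 - 71) / (22.18/√32) = 0.500
p-value = 0.6207

Since p-value > α = 0.01, we fail to reject H₀.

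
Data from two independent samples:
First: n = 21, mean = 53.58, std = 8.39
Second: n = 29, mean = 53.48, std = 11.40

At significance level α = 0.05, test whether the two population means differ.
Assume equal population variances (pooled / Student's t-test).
Student's two-sample t-test (equal variances):
H₀: μ₁ = μ₂
H₁: μ₁ ≠ μ₂
df = n₁ + n₂ - 2 = 48
Pooled variance s_p² = [(n₁-1)s₁² + (n₂-1)s₂²] / (n₁ + n₂ - 2) = [(20)(8.39²) + (28)(11.40²)] / 48 = 105.1400
SE = √(s_p²(1/n₁ + 1/n₂)) = √(105.1400 × (1/21 + 1/29)) = 2.9381
t = (x̄₁ - x̄₂) / SE = (53.58 - 53.48) / 2.9381 = 0.10 / 2.9381 = 0.034
p-value = 0.9730

Since p-value > α = 0.05, we fail to reject H₀.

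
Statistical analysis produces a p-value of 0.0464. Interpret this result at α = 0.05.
Since p = 0.0464 < α = 0.05, reject H₀.
There is sufficient evidence to reject the null hypothesis; the result is statistically significant at the 0.05 level.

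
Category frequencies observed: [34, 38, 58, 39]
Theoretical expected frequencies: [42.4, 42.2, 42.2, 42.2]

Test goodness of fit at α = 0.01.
Chi-square goodness of fit test:
H₀: observed counts match expected distribution
H₁: observed counts differ from expected distribution
df = k - 1 = 3
χ² = Σ(O - E)²/E
   = (34 - 42.4)²/42.4 + (38 - 42.2)²/42.2 + (58 - 42.2)²/42.2 + (39 - 42.2)²/42.2
   = 1.664 + 0.418 + 5.916 + 0.243
   = 8.24
p-value = 0.0413

Since p-value > α = 0.01, we fail to reject H₀.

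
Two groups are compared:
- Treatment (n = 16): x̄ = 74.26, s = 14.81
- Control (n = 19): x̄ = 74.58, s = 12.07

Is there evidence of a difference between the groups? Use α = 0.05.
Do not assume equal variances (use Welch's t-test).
Welch's two-sample t-test:
H₀: μ₁ = μ₂
H₁: μ₁ ≠ μ₂
s₁²/n₁ = 14.81²/16 = 13.7085,  s₂²/n₂ = 12.07²/19 = 7.6676
SE = √(s₁²/n₁ + s₂²/n₂) = √(13.7085 + 7.6676) = 4.6234
df (Welch-Satterthwaite) = (s₁²/n₁ + s₂²/n₂)² / [(s₁²/n₁)²/(n₁-1) + (s₂²/n₂)²/(n₂-1)] ≈ 28.93
t = (x̄₁ - x̄₂) / SE = (74.26 - 74.58) / 4.6234 = -0.32 / 4.6234 = -0.069
p-value = 0.9453

Since p-value > α = 0.05, we fail to reject H₀.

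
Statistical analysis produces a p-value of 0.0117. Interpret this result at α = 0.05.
Since p = 0.0117 < α = 0.05, reject H₀.
There is sufficient evidence to reject the null hypothesis; the result is statistically significant at the 0.05 level.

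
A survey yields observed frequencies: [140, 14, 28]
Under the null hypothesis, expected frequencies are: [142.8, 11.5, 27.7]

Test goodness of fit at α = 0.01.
Chi-square goodness of fit test:
H₀: observed counts match expected distribution
H₁: observed counts differ from expected distribution
df = k - 1 = 2
χ² = Σ(O - E)²/E
   = (140 - 142.8)²/142.8 + (14 - 11.5)²/11.5 + (28 - 27.7)²/27.7
   = 0.055 + 0.543 + 0.003
   = 0.60
p-value = 0.7402

Since p-value > α = 0.01, we fail to reject H₀.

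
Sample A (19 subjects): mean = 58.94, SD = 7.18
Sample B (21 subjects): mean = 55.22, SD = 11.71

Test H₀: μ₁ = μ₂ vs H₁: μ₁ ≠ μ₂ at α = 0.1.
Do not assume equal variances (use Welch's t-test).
Welch's two-sample t-test:
H₀: μ₁ = μ₂
H₁: μ₁ ≠ μ₂
s₁²/n₁ = 7.18²/19 = 2.7133,  s₂²/n₂ = 11.71²/21 = 6.5297
SE = √(s₁²/n₁ + s₂²/n₂) = √(2.7133 + 6.5297) = 3.0402
df (Welch-Satterthwaite) = (s₁²/n₁ + s₂²/n₂)² / [(s₁²/n₁)²/(n₁-1) + (s₂²/n₂)²/(n₂-1)] ≈ 33.62
t = (x̄₁ - x̄₂) / SE = (58.94 - 55.22) / 3.0402 = 3.72 / 3.0402 = 1.224
p-value = 0.2296

Since p-value > α = 0.1, we fail to reject H₀.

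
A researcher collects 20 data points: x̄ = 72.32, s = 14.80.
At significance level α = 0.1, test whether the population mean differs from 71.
One-sample t-test:
H₀: μ = 71
H₁: μ ≠ 71
df = n - 1 = 19
t = (x̄ - μ₀) / (s/√n) = (72.32 - 71) / (14.80/√20) = 0.399
p-value = 0.6944

Since p-value > α = 0.1, we fail to reject H₀.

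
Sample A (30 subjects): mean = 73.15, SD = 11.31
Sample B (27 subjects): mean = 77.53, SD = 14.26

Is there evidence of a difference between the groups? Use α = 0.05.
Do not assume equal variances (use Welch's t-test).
Welch's two-sample t-test:
H₀: μ₁ = μ₂
H₁: μ₁ ≠ μ₂
s₁²/n₁ = 11.31²/30 = 4.2639,  s₂²/n₂ = 14.26²/27 = 7.5314
SE = √(s₁²/n₁ + s₂²/n₂) = √(4.2639 + 7.5314) = 3.4344
df (Welch-Satterthwaite) = (s₁²/n₁ + s₂²/n₂)² / [(s₁²/n₁)²/(n₁-1) + (s₂²/n₂)²/(n₂-1)] ≈ 49.54
t = (x̄₁ - x̄₂) / SE = (73.15 - 77.53) / 3.4344 = -4.38 / 3.4344 = -1.275
p-value = 0.2081

Since p-value > α = 0.05, we fail to reject H₀.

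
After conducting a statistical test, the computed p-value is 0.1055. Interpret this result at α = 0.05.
Since p = 0.1055 > α = 0.05, fail to reject H₀.
There is insufficient evidence to reject the null hypothesis; the result is not statistically significant at the 0.05 level.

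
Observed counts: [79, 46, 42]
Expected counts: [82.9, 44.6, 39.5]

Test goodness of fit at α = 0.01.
Chi-square goodness of fit test:
H₀: observed counts match expected distribution
H₁: observed counts differ from expected distribution
df = k - 1 = 2
χ² = Σ(O - E)²/E
   = (79 - 82.9)²/82.9 + (46 - 44.6)²/44.6 + (42 - 39.5)²/39.5
   = 0.183 + 0.044 + 0.158
   = 0.39
p-value = 0.8246

Since p-value > α = 0.01, we fail to reject H₀.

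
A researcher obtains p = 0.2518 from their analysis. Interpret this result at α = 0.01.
Since p = 0.2518 > α = 0.01, fail to reject H₀.
There is insufficient evidence to reject the null hypothesis; the result is not statistically significant at the 0.01 level.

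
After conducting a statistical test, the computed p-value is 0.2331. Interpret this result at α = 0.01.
Since p = 0.2331 > α = 0.01, fail to reject H₀.
There is insufficient evidence to reject the null hypothesis; the result is not statistically significant at the 0.01 level.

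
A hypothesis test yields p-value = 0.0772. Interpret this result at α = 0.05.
Since p = 0.0772 > α = 0.05, fail to reject H₀.
There is insufficient evidence to reject the null hypothesis; the result is not statistically significant at the 0.05 level.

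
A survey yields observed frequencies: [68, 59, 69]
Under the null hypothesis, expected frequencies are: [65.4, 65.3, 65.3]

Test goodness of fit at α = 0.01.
Chi-square goodness of fit test:
H₀: observed counts match expected distribution
H₁: observed counts differ from expected distribution
df = k - 1 = 2
χ² = Σ(O - E)²/E
   = (68 - 65.4)²/65.4 + (59 - 65.3)²/65.3 + (69 - 65.3)²/65.3
   = 0.103 + 0.608 + 0.210
   = 0.92
p-value = 0.6310

Since p-value > α = 0.01, we fail to reject H₀.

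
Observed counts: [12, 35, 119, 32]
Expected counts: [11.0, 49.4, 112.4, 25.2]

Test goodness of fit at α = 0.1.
Chi-square goodness of fit test:
H₀: observed counts match expected distribution
H₁: observed counts differ from expected distribution
df = k - 1 = 3
χ² = Σ(O - E)²/E
   = (12 - 11.0)²/11.0 + (35 - 49.4)²/49.4 + (119 - 112.4)²/112.4 + (32 - 25.2)²/25.2
   = 0.091 + 4.198 + 0.388 + 1.835
   = 6.51
p-value = 0.0892

Since p-value < α = 0.1, we reject H₀.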